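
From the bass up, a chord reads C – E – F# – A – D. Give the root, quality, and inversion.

The distinct note names are C, E, F#, A, D. Stacked in thirds they read D–F#–A–C–E, which is a dominant ninth chord on D.
The lowest note is C, the seventh of the chord, so this is third inversion.

D dominant ninth, third inversion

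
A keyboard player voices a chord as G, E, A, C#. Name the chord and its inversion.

A dominant seventh, third inversion

Reducing to letter names: G, E, A, C#. These stack in thirds as A–C#–E–G — an A dominant seventh chord.
With the seventh (G) in the bass, the chord is in third inversion (figured bass 4/2).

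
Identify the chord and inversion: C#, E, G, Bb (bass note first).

The pitch classes C#, E, G, Bb arrange in thirds as C#–E–G–Bb: a C# diminished seventh chord.
With the root (C#) in the bass, the chord is in root position (figured bass 7).

C# diminished seventh, root position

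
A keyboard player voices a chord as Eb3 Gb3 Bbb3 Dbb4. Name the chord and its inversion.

Eb diminished seventh, root position

The pitch classes Eb, Gb, Bbb, Dbb arrange in thirds as Eb–Gb–Bbb–Dbb: an Eb diminished seventh chord.
The lowest note is Eb, the root of the chord, so this is root position (figured bass 7).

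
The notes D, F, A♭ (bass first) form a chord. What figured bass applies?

The notes D, F, Ab stack in thirds as D–F–Ab — a D diminished triad. The bass D is the root, so this is root position: figured 5/3.

5/3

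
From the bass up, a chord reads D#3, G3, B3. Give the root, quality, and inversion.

G augmented, second inversion

The pitch classes D#, G, B arrange in thirds as G–B–D#: a G augmented triad.
D# is the fifth of G augmented; fifth in the bass means second inversion (figured bass 6/4).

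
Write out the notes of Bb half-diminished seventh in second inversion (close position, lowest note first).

Bb half-diminished seventh is Bb–Db–Fb–Ab. Second inversion puts the fifth (Fb) in the bass, with the remaining tones above: Fb, Ab, Bb, Db.

Fb, Ab, Bb, Db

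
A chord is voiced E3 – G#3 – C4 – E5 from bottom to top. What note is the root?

C

Reordering E, G#, C into stacked thirds gives C–E–G#; the bottom of that stack, C, is the root.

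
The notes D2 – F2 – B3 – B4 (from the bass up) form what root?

B

The distinct letter names are D, F, B. Arranged as a stack of thirds they read B–D–F, so B is the root (a B diminished triad).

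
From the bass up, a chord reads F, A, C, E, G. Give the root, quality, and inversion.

F major ninth, root position

The distinct note names are F, A, C, E, G. Stacked in thirds they read F–A–C–E–G, which is a major ninth chord on F.
With the root (F) in the bass, the chord is in root position.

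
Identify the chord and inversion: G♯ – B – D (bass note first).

G# diminished, root position

The distinct note names are G#, B, D. Stacked in thirds they read G#–B–D, which is a diminished triad on G#.
With the root (G#) in the bass, the chord is in root position (figured bass 5/3).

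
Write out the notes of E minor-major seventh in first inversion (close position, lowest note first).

Spelling E minor-major seventh: E–G–B–D#. In first inversion the third is bass, giving G, B, D#, E from the bottom.

G, B, D#, E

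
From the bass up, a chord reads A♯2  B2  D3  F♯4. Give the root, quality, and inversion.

B minor-major seventh, third inversion

The distinct note names are A#, B, D, F#. Stacked in thirds they read B–D–F#–A#, which is a minor-major seventh chord on B.
The lowest note is A#, the seventh of the chord, so this is third inversion (figured bass 4/2).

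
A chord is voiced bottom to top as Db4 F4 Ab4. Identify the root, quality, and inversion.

Reducing to letter names: Db, F, Ab. These stack in thirds as Db–F–Ab — a Db major triad.
The lowest note is Db, the root of the chord, so this is root position (figured bass 5/3).

Db major, root position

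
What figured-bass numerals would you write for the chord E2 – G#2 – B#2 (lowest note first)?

5/3

The notes E, G#, B# stack in thirds as E–G#–B# — an E augmented triad. The bass E is the root, so this is root position: figured 5/3.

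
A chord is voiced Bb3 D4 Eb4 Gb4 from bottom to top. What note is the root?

Eb

Reordering Bb, D, Eb, Gb into stacked thirds gives Eb–Gb–Bb–D; the bottom of that stack, Eb, is the root.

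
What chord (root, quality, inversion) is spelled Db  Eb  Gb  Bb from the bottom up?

Reducing to letter names: Db, Eb, Gb, Bb. These stack in thirds as Eb–Gb–Bb–Db — an Eb minor seventh chord.
Db is the seventh of Eb minor seventh; seventh in the bass means third inversion (figured bass 4/2).

Eb minor seventh, third inversion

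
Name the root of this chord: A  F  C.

The distinct letter names are A, F, C. Arranged as a stack of thirds they read F–A–C, so F is the root (an F major triad).

F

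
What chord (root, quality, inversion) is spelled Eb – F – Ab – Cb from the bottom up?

F half-diminished seventh, third inversion

Reducing to letter names: Eb, F, Ab, Cb. These stack in thirds as F–Ab–Cb–Eb — an F half-diminished seventh chord.
With the seventh (Eb) in the bass, the chord is in third inversion (figured bass 4/2).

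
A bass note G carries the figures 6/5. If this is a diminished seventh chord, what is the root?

E

The figures 6/5 mean the third of the chord is in the bass. If G is the third of a diminished seventh chord, the root is E (chord tones E–G–Bb–Db).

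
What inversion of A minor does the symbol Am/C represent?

Am/C means A minor with C in the bass. C is the third of A minor (A–C–E), so this is first inversion.

first inversion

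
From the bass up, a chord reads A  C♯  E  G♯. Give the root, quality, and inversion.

Reducing to letter names: A, C#, E, G#. These stack in thirds as A–C#–E–G# — an A major seventh chord.
With the root (A) in the bass, the chord is in root position (figured bass 7).

A major seventh, root position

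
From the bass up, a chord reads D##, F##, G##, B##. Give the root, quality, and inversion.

Reducing to letter names: D##, F##, G##, B##. These stack in thirds as G##–B##–D##–F## — a G## dominant seventh chord.
With the fifth (D##) in the bass, the chord is in second inversion (figured bass 4/3).

G## dominant seventh, second inversion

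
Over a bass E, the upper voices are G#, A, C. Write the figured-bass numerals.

4/3

The notes E, G#, A, C stack in thirds as A–C–E–G# — an A minor-major seventh chord. The bass E is the fifth, so this is second inversion: figured 4/3.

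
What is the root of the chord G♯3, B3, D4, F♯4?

Reordering G#, B, D, F# into stacked thirds gives G#–B–D–F#; the bottom of that stack, G#, is the root.

G#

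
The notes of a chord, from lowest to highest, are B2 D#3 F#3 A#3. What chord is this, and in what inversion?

Reducing to letter names: B, D#, F#, A#. These stack in thirds as B–D#–F#–A# — a B major seventh chord.
The lowest note is B, the root of the chord, so this is root position (figured bass 7).

B major seventh, root position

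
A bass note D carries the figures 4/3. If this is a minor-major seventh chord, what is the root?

G

The figures 4/3 mean the fifth of the chord is in the bass. If D is the fifth of a minor-major seventh chord, the root is G (chord tones G–Bb–D–F#).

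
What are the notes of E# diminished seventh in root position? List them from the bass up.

E# diminished seventh is E#–G#–B–D. Root position puts the root (E#) in the bass, with the remaining tones above: E#, G#, B, D.

E#, G#, B, D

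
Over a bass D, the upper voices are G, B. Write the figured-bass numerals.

6/4

The notes D, G, B stack in thirds as G–B–D — a G major triad. The bass D is the fifth, so this is second inversion: figured 6/4.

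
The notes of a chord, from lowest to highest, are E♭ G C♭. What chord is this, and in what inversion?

Cb augmented, first inversion

The distinct note names are Eb, G, Cb. Stacked in thirds they read Cb–Eb–G, which is an augmented triad on Cb.
Eb is the third of Cb augmented; third in the bass means first inversion (figured bass 6).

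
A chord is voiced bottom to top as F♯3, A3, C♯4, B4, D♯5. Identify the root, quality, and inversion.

Reducing to letter names: F#, A, C#, B, D#. These stack in thirds as B–D#–F#–A–C# — a B dominant ninth chord.
With the fifth (F#) in the bass, the chord is in second inversion.

B dominant ninth, second inversion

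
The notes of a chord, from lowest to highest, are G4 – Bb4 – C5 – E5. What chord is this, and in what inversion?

C dominant seventh, second inversion

Reducing to letter names: G, Bb, C, E. These stack in thirds as C–E–G–Bb — a C dominant seventh chord.
G is the fifth of C dominant seventh; fifth in the bass means second inversion (figured bass 4/3).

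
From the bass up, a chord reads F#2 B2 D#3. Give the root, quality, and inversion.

B major, second inversion

The distinct note names are F#, B, D#. Stacked in thirds they read B–D#–F#, which is a major triad on B.
With the fifth (F#) in the bass, the chord is in second inversion (figured bass 6/4).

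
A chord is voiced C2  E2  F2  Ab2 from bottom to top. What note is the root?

The distinct letter names are C, E, F, Ab. Arranged as a stack of thirds they read F–Ab–C–E, so F is the root (an F minor-major seventh chord).

F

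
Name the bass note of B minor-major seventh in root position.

B

The root of B minor-major seventh (B–D–F#–A#) is B; that is the bass in root position.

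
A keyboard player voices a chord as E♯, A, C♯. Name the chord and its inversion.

The distinct note names are E#, A, C#. Stacked in thirds they read A–C#–E#, which is an augmented triad on A.
The lowest note is E#, the fifth of the chord, so this is second inversion (figured bass 6/4).

A augmented, second inversion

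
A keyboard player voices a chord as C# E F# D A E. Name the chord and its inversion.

D major ninth, third inversion

The pitch classes C#, E, F#, D, A arrange in thirds as D–F#–A–C#–E: a D major ninth chord.
With the seventh (C#) in the bass, the chord is in third inversion.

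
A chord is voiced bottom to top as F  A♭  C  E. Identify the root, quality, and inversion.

Reducing to letter names: F, Ab, C, E. These stack in thirds as F–Ab–C–E — an F minor-major seventh chord.
The lowest note is F, the root of the chord, so this is root position (figured bass 7).

F minor-major seventh, root position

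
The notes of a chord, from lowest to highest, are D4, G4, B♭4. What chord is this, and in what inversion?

G minor, second inversion

The pitch classes D, G, Bb arrange in thirds as G–Bb–D: a G minor triad.
With the fifth (D) in the bass, the chord is in second inversion (figured bass 6/4).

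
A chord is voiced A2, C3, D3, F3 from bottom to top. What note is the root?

A, C, D, F are the tones of a D minor seventh chord (D–F–A–C), making D the root.

D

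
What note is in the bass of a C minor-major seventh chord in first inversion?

Eb

In first inversion the third is lowest. For C minor-major seventh (C–Eb–G–B) that is Eb.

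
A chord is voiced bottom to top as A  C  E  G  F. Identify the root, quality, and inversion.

The pitch classes A, C, E, G, F arrange in thirds as F–A–C–E–G: an F major ninth chord.
A is the third of F major ninth; third in the bass means first inversion.

F major ninth, first inversion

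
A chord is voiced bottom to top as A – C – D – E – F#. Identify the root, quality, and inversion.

The distinct note names are A, C, D, E, F#. Stacked in thirds they read D–F#–A–C–E, which is a dominant ninth chord on D.
The lowest note is A, the fifth of the chord, so this is second inversion.

D dominant ninth, second inversion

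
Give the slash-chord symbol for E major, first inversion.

First inversion of E major has the third (G#) in the bass. As a slash chord: E/G#.

E/G#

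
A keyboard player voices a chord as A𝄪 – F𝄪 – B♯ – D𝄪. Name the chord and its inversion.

B# major seventh, third inversion

The distinct note names are A##, F##, B#, D##. Stacked in thirds they read B#–D##–F##–A##, which is a major seventh chord on B#.
With the seventh (A##) in the bass, the chord is in third inversion (figured bass 4/2).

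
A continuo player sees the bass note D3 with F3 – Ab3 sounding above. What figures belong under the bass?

5/3

The notes D, F, Ab stack in thirds as D–F–Ab — a D diminished triad. The bass D is the root, so this is root position: figured 5/3.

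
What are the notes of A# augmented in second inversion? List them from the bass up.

Spelling A# augmented: A#–C##–E##. In second inversion the fifth is bass, giving E##, A#, C## from the bottom.

E##, A#, C##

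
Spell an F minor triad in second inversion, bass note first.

F minor is F–Ab–C. Second inversion puts the fifth (C) in the bass, with the remaining tones above: C, F, Ab.

C, F, Ab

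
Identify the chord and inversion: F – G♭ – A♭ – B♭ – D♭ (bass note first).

Reducing to letter names: F, Gb, Ab, Bb, Db. These stack in thirds as Gb–Bb–Db–F–Ab — a Gb major ninth chord.
The lowest note is F, the seventh of the chord, so this is third inversion.

Gb major ninth, third inversion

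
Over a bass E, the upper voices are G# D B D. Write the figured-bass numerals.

7

The notes E, G#, D, B stack in thirds as E–G#–B–D — an E dominant seventh chord. The bass E is the root, so this is root position: figured 7.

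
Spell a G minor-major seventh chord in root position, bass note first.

G, Bb, D, F#

G minor-major seventh is G–Bb–D–F#. Root position puts the root (G) in the bass, with the remaining tones above: G, Bb, D, F#.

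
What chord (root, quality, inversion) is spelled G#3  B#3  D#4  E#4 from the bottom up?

Reducing to letter names: G#, B#, D#, E#. These stack in thirds as E#–G#–B#–D# — an E# minor seventh chord.
With the third (G#) in the bass, the chord is in first inversion (figured bass 6/5).

E# minor seventh, first inversion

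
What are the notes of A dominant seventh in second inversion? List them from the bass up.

A dominant seventh is A–C#–E–G. Second inversion puts the fifth (E) in the bass, with the remaining tones above: E, G, A, C#.

E, G, A, C#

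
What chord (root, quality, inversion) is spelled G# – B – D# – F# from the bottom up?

The pitch classes G#, B, D#, F# arrange in thirds as G#–B–D#–F#: a G# minor seventh chord.
G# is the root of G# minor seventh; root in the bass means root position (figured bass 7).

G# minor seventh, root position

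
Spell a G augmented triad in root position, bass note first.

G, B, D#

The chord tones are G–B–D#. With the root (G) lowest for root position: G, B, D#.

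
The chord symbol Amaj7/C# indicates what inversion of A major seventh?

Amaj7/C# means A major seventh with C# in the bass. C# is the third of A major seventh (A–C#–E–G#), so this is first inversion.

first inversion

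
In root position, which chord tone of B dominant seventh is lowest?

B

In root position the root is lowest. For B dominant seventh (B–D#–F#–A) that is B.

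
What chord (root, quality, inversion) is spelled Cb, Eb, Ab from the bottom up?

Ab minor, first inversion

Reducing to letter names: Cb, Eb, Ab. These stack in thirds as Ab–Cb–Eb — an Ab minor triad.
Cb is the third of Ab minor; third in the bass means first inversion (figured bass 6).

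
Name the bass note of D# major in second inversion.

D# major is D#–F##–A#. Second inversion places the fifth in the bass: A#.

A#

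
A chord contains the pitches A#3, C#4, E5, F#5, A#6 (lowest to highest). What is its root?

F#

A#, C#, E, F# are the tones of an F# dominant seventh chord (F#–A#–C#–E), making F# the root.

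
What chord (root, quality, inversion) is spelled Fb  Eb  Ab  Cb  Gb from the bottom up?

The pitch classes Fb, Eb, Ab, Cb, Gb arrange in thirds as Fb–Ab–Cb–Eb–Gb: an Fb major ninth chord.
The lowest note is Fb, the root of the chord, so this is root position.

Fb major ninth, root position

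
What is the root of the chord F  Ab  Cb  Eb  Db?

Reordering F, Ab, Cb, Eb, Db into stacked thirds gives Db–F–Ab–Cb–Eb; the bottom of that stack, Db, is the root.

Db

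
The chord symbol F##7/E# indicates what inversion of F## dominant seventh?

F##7/E# means F## dominant seventh with E# in the bass. E# is the seventh of F## dominant seventh (F##–A##–C##–E#), so this is third inversion.

third inversion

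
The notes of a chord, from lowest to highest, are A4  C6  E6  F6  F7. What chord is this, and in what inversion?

The distinct note names are A, C, E, F. Stacked in thirds they read F–A–C–E, which is a major seventh chord on F.
The lowest note is A, the third of the chord, so this is first inversion (figured bass 6/5).

F major seventh, first inversion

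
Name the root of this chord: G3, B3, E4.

The distinct letter names are G, B, E. Arranged as a stack of thirds they read E–G–B, so E is the root (an E minor triad).

E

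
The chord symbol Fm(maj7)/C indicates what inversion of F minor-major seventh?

second inversion

Fm(maj7)/C means F minor-major seventh with C in the bass. C is the fifth of F minor-major seventh (F–Ab–C–E), so this is second inversion.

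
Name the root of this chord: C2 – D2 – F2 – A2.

C, D, F, A are the tones of a D minor seventh chord (D–F–A–C), making D the root.

D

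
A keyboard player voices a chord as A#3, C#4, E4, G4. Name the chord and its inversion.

A# diminished seventh, root position

Reducing to letter names: A#, C#, E, G. These stack in thirds as A#–C#–E–G — an A# diminished seventh chord.
The lowest note is A#, the root of the chord, so this is root position (figured bass 7).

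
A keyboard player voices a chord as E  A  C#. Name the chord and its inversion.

A major, second inversion

Reducing to letter names: E, A, C#. These stack in thirds as A–C#–E — an A major triad.
With the fifth (E) in the bass, the chord is in second inversion (figured bass 6/4).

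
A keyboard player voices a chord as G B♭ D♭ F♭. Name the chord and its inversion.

G diminished seventh, root position

The distinct note names are G, Bb, Db, Fb. Stacked in thirds they read G–Bb–Db–Fb, which is a diminished seventh chord on G.
G is the root of G diminished seventh; root in the bass means root position (figured bass 7).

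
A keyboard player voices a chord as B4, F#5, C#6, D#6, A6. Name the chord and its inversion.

B dominant ninth, root position

The pitch classes B, F#, C#, D#, A arrange in thirds as B–D#–F#–A–C#: a B dominant ninth chord.
The lowest note is B, the root of the chord, so this is root position.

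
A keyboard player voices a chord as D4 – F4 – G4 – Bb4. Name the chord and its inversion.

G minor seventh, second inversion

The distinct note names are D, F, G, Bb. Stacked in thirds they read G–Bb–D–F, which is a minor seventh chord on G.
With the fifth (D) in the bass, the chord is in second inversion (figured bass 4/3).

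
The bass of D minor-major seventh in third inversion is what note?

D minor-major seventh is D–F–A–C#. Third inversion places the seventh in the bass: C#.

C#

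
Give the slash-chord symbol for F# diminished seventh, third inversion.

F#dim7/Eb

Third inversion of F# diminished seventh has the seventh (Eb) in the bass. As a slash chord: F#dim7/Eb.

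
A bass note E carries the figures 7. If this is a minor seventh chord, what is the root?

E

The figures 7 mean the root of the chord is in the bass. If E is the root of a minor seventh chord, the root is E (chord tones E–G–B–D).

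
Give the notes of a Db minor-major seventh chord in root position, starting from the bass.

Db, Fb, Ab, C

The chord tones are Db–Fb–Ab–C. With the root (Db) lowest for root position: Db, Fb, Ab, C.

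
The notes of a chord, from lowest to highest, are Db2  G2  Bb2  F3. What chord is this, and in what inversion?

The pitch classes Db, G, Bb, F arrange in thirds as G–Bb–Db–F: a G half-diminished seventh chord.
The lowest note is Db, the fifth of the chord, so this is second inversion (figured bass 4/3).

G half-diminished seventh, second inversion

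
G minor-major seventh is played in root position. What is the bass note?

In root position the root is lowest. For G minor-major seventh (G–Bb–D–F#) that is G.

G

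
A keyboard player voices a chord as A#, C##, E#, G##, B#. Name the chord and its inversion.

A# major ninth, root position

Reducing to letter names: A#, C##, E#, G##, B#. These stack in thirds as A#–C##–E#–G##–B# — an A# major ninth chord.
A# is the root of A# major ninth; root in the bass means root position.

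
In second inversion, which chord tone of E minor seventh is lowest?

E minor seventh is E–G–B–D. Second inversion places the fifth in the bass: B.

B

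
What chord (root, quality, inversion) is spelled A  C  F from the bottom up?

F major, first inversion

The pitch classes A, C, F arrange in thirds as F–A–C: an F major triad.
The lowest note is A, the third of the chord, so this is first inversion (figured bass 6).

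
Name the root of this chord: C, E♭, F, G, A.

F

The distinct letter names are C, Eb, F, G, A. Arranged as a stack of thirds they read F–A–C–Eb–G, so F is the root (an F dominant ninth chord).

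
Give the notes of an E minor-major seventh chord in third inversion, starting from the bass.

D#, E, G, B

E minor-major seventh is E–G–B–D#. Third inversion puts the seventh (D#) in the bass, with the remaining tones above: D#, E, G, B.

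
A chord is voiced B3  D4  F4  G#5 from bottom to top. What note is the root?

G#

The distinct letter names are B, D, F, G#. Arranged as a stack of thirds they read G#–B–D–F, so G# is the root (a G# diminished seventh chord).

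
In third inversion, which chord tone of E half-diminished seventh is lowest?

D

E half-diminished seventh is E–G–Bb–D. Third inversion places the seventh in the bass: D.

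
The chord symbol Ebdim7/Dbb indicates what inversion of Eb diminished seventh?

Ebdim7/Dbb means Eb diminished seventh with Dbb in the bass. Dbb is the seventh of Eb diminished seventh (Eb–Gb–Bbb–Dbb), so this is third inversion.

third inversion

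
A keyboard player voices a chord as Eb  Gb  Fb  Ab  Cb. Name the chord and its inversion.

The pitch classes Eb, Gb, Fb, Ab, Cb arrange in thirds as Fb–Ab–Cb–Eb–Gb: an Fb major ninth chord.
Eb is the seventh of Fb major ninth; seventh in the bass means third inversion.

Fb major ninth, third inversion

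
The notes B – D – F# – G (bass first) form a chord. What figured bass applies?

The notes B, D, F#, G stack in thirds as G–B–D–F# — a G major seventh chord. The bass B is the third, so this is first inversion: figured 6/5.

6/5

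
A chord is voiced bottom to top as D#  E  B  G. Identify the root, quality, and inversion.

E minor-major seventh, third inversion

The distinct note names are D#, E, B, G. Stacked in thirds they read E–G–B–D#, which is a minor-major seventh chord on E.
The lowest note is D#, the seventh of the chord, so this is third inversion (figured bass 4/2).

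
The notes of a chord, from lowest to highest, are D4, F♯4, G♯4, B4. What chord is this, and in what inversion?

The pitch classes D, F#, G#, B arrange in thirds as G#–B–D–F#: a G# half-diminished seventh chord.
D is the fifth of G# half-diminished seventh; fifth in the bass means second inversion (figured bass 4/3).

G# half-diminished seventh, second inversion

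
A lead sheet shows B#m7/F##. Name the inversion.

second inversion

B#m7/F## means B# minor seventh with F## in the bass. F## is the fifth of B# minor seventh (B#–D#–F##–A#), so this is second inversion.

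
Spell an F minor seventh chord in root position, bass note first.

F, Ab, C, Eb

Spelling F minor seventh: F–Ab–C–Eb. In root position the root is bass, giving F, Ab, C, Eb from the bottom.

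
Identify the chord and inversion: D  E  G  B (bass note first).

Reducing to letter names: D, E, G, B. These stack in thirds as E–G–B–D — an E minor seventh chord.
The lowest note is D, the seventh of the chord, so this is third inversion (figured bass 4/2).

E minor seventh, third inversion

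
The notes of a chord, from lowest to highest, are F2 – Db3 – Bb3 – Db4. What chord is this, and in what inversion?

Bb minor, second inversion

The pitch classes F, Db, Bb arrange in thirds as Bb–Db–F: a Bb minor triad.
F is the fifth of Bb minor; fifth in the bass means second inversion (figured bass 6/4).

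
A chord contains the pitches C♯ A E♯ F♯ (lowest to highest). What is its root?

Reordering C#, A, E#, F# into stacked thirds gives F#–A–C#–E#; the bottom of that stack, F#, is the root.

F#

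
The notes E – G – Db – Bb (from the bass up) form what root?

E

E, G, Db, Bb are the tones of an E diminished seventh chord (E–G–Bb–Db), making E the root.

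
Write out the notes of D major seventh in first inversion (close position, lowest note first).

F#, A, C#, D

Spelling D major seventh: D–F#–A–C#. In first inversion the third is bass, giving F#, A, C#, D from the bottom.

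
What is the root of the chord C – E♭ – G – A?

A

The distinct letter names are C, Eb, G, A. Arranged as a stack of thirds they read A–C–Eb–G, so A is the root (an A half-diminished seventh chord).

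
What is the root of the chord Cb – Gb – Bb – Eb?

Cb

The distinct letter names are Cb, Gb, Bb, Eb. Arranged as a stack of thirds they read Cb–Eb–Gb–Bb, so Cb is the root (a Cb major seventh chord).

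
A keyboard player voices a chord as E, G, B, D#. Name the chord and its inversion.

E minor-major seventh, root position

The distinct note names are E, G, B, D#. Stacked in thirds they read E–G–B–D#, which is a minor-major seventh chord on E.
The lowest note is E, the root of the chord, so this is root position (figured bass 7).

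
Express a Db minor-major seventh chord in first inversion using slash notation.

Dbm(maj7)/Fb

First inversion of Db minor-major seventh has the third (Fb) in the bass. As a slash chord: Dbm(maj7)/Fb.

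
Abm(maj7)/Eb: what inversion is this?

second inversion

Abm(maj7)/Eb means Ab minor-major seventh with Eb in the bass. Eb is the fifth of Ab minor-major seventh (Ab–Cb–Eb–G), so this is second inversion.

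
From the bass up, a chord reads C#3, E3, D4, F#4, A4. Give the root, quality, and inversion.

D major ninth, third inversion

The pitch classes C#, E, D, F#, A arrange in thirds as D–F#–A–C#–E: a D major ninth chord.
With the seventh (C#) in the bass, the chord is in third inversion.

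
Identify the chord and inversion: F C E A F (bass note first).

F major seventh, root position

Reducing to letter names: F, C, E, A. These stack in thirds as F–A–C–E — an F major seventh chord.
The lowest note is F, the root of the chord, so this is root position (figured bass 7).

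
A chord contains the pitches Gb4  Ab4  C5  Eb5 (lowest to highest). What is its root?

Reordering Gb, Ab, C, Eb into stacked thirds gives Ab–C–Eb–Gb; the bottom of that stack, Ab, is the root.

Ab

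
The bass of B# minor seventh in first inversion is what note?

The third of B# minor seventh (B#–D#–F##–A#) is D#; that is the bass in first inversion.

D#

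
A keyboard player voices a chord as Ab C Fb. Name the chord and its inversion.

Fb augmented, first inversion

The pitch classes Ab, C, Fb arrange in thirds as Fb–Ab–C: an Fb augmented triad.
The lowest note is Ab, the third of the chord, so this is first inversion (figured bass 6).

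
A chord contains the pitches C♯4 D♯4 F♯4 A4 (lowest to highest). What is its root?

C#, D#, F#, A are the tones of a D# half-diminished seventh chord (D#–F#–A–C#), making D# the root.

D#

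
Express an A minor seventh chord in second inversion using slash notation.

Am7/E

Second inversion of A minor seventh has the fifth (E) in the bass. As a slash chord: Am7/E.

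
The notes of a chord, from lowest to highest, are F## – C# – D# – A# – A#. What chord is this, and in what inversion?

D# dominant seventh, first inversion

The pitch classes F##, C#, D#, A# arrange in thirds as D#–F##–A#–C#: a D# dominant seventh chord.
The lowest note is F##, the third of the chord, so this is first inversion (figured bass 6/5).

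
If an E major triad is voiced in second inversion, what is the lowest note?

In second inversion the fifth is lowest. For E major (E–G#–B) that is B.

B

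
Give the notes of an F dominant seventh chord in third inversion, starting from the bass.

Eb, F, A, C

The chord tones are F–A–C–Eb. With the seventh (Eb) lowest for third inversion: Eb, F, A, C.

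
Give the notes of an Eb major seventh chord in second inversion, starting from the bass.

Bb, D, Eb, G

Eb major seventh is Eb–G–Bb–D. Second inversion puts the fifth (Bb) in the bass, with the remaining tones above: Bb, D, Eb, G.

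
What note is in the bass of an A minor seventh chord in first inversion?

C

In first inversion the third is lowest. For A minor seventh (A–C–E–G) that is C.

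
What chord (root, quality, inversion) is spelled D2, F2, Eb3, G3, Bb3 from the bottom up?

Eb major ninth, third inversion

The pitch classes D, F, Eb, G, Bb arrange in thirds as Eb–G–Bb–D–F: an Eb major ninth chord.
The lowest note is D, the seventh of the chord, so this is third inversion.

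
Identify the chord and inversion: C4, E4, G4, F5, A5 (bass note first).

Reducing to letter names: C, E, G, F, A. These stack in thirds as F–A–C–E–G — an F major ninth chord.
With the fifth (C) in the bass, the chord is in second inversion.

F major ninth, second inversion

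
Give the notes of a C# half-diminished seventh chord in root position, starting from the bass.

C#, E, G, B

C# half-diminished seventh is C#–E–G–B. Root position puts the root (C#) in the bass, with the remaining tones above: C#, E, G, B.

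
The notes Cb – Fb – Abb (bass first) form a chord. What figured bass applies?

6/4

The notes Cb, Fb, Abb stack in thirds as Fb–Abb–Cb — an Fb minor triad. The bass Cb is the fifth, so this is second inversion: figured 6/4.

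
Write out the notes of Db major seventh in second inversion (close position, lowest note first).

Db major seventh is Db–F–Ab–C. Second inversion puts the fifth (Ab) in the bass, with the remaining tones above: Ab, C, Db, F.

Ab, C, Db, F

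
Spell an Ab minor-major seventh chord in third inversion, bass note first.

The chord tones are Ab–Cb–Eb–G. With the seventh (G) lowest for third inversion: G, Ab, Cb, Eb.

G, Ab, Cb, Eb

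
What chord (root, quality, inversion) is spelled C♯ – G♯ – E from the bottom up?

The distinct note names are C#, G#, E. Stacked in thirds they read C#–E–G#, which is a minor triad on C#.
With the root (C#) in the bass, the chord is in root position (figured bass 5/3).

C# minor, root position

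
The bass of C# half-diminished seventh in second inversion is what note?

In second inversion the fifth is lowest. For C# half-diminished seventh (C#–E–G–B) that is G.

G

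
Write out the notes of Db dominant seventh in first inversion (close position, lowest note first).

F, Ab, Cb, Db

The chord tones are Db–F–Ab–Cb. With the third (F) lowest for first inversion: F, Ab, Cb, Db.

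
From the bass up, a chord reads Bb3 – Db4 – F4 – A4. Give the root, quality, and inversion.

Bb minor-major seventh, root position

The distinct note names are Bb, Db, F, A. Stacked in thirds they read Bb–Db–F–A, which is a minor-major seventh chord on Bb.
Bb is the root of Bb minor-major seventh; root in the bass means root position (figured bass 7).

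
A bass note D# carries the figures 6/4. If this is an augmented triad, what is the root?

The figures 6/4 mean the fifth of the chord is in the bass. If D# is the fifth of an augmented triad, the root is G (chord tones G–B–D#).

G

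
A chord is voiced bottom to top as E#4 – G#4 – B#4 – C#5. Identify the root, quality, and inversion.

Reducing to letter names: E#, G#, B#, C#. These stack in thirds as C#–E#–G#–B# — a C# major seventh chord.
With the third (E#) in the bass, the chord is in first inversion (figured bass 6/5).

C# major seventh, first inversion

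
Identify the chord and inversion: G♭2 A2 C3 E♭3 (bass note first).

A diminished seventh, third inversion

Reducing to letter names: Gb, A, C, Eb. These stack in thirds as A–C–Eb–Gb — an A diminished seventh chord.
The lowest note is Gb, the seventh of the chord, so this is third inversion (figured bass 4/2).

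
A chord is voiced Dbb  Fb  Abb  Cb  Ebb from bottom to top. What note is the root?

Dbb

The distinct letter names are Dbb, Fb, Abb, Cb, Ebb. Arranged as a stack of thirds they read Dbb–Fb–Abb–Cb–Ebb, so Dbb is the root (a Dbb major ninth chord).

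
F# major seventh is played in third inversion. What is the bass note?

E#

In third inversion the seventh is lowest. For F# major seventh (F#–A#–C#–E#) that is E#.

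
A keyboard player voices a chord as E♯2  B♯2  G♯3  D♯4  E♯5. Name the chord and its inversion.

The distinct note names are E#, B#, G#, D#. Stacked in thirds they read E#–G#–B#–D#, which is a minor seventh chord on E#.
E# is the root of E# minor seventh; root in the bass means root position (figured bass 7).

E# minor seventh, root position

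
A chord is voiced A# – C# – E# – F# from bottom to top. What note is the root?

F#

A#, C#, E#, F# are the tones of an F# major seventh chord (F#–A#–C#–E#), making F# the root.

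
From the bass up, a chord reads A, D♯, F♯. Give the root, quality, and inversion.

D# diminished, second inversion

The distinct note names are A, D#, F#. Stacked in thirds they read D#–F#–A, which is a diminished triad on D#.
With the fifth (A) in the bass, the chord is in second inversion (figured bass 6/4).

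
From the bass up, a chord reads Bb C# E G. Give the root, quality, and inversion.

C# diminished seventh, third inversion

The distinct note names are Bb, C#, E, G. Stacked in thirds they read C#–E–G–Bb, which is a diminished seventh chord on C#.
The lowest note is Bb, the seventh of the chord, so this is third inversion (figured bass 4/2).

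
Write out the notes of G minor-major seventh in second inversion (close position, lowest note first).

D, F#, G, Bb

G minor-major seventh is G–Bb–D–F#. Second inversion puts the fifth (D) in the bass, with the remaining tones above: D, F#, G, Bb.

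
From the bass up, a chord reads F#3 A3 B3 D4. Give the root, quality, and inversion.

B minor seventh, second inversion

The pitch classes F#, A, B, D arrange in thirds as B–D–F#–A: a B minor seventh chord.
The lowest note is F#, the fifth of the chord, so this is second inversion (figured bass 4/3).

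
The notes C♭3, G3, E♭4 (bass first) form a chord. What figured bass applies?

5/3

The notes Cb, G, Eb stack in thirds as Cb–Eb–G — a Cb augmented triad. The bass Cb is the root, so this is root position: figured 5/3.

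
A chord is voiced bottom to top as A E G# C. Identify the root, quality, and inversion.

A minor-major seventh, root position

Reducing to letter names: A, E, G#, C. These stack in thirds as A–C–E–G# — an A minor-major seventh chord.
With the root (A) in the bass, the chord is in root position (figured bass 7).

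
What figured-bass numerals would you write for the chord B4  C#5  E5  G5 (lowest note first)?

4/2

The notes B, C#, E, G stack in thirds as C#–E–G–B — a C# half-diminished seventh chord. The bass B is the seventh, so this is third inversion: figured 4/2.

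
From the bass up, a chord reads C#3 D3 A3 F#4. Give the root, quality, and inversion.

The pitch classes C#, D, A, F# arrange in thirds as D–F#–A–C#: a D major seventh chord.
C# is the seventh of D major seventh; seventh in the bass means third inversion (figured bass 4/2).

D major seventh, third inversion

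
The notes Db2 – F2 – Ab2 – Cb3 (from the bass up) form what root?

Db

Db, F, Ab, Cb are the tones of a Db dominant seventh chord (Db–F–Ab–Cb), making Db the root.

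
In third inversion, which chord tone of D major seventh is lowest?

D major seventh is D–F#–A–C#. Third inversion places the seventh in the bass: C#.

C#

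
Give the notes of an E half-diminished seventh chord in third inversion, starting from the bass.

D, E, G, Bb

The chord tones are E–G–Bb–D. With the seventh (D) lowest for third inversion: D, E, G, Bb.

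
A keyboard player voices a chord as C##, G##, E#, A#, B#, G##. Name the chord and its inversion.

A# major ninth, first inversion

The distinct note names are C##, G##, E#, A#, B#. Stacked in thirds they read A#–C##–E#–G##–B#, which is a major ninth chord on A#.
C## is the third of A# major ninth; third in the bass means first inversion.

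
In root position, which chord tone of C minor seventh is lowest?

C

C minor seventh is C–Eb–G–Bb. Root position places the root in the bass: C.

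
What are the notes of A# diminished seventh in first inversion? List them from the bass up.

C#, E, G, A#

Spelling A# diminished seventh: A#–C#–E–G. In first inversion the third is bass, giving C#, E, G, A# from the bottom.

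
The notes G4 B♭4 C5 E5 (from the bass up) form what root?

Reordering G, Bb, C, E into stacked thirds gives C–E–G–Bb; the bottom of that stack, C, is the root.

C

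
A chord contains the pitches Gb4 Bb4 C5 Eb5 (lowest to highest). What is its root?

C

The distinct letter names are Gb, Bb, C, Eb. Arranged as a stack of thirds they read C–Eb–Gb–Bb, so C is the root (a C half-diminished seventh chord).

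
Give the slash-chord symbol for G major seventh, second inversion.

Gmaj7/D

Second inversion of G major seventh has the fifth (D) in the bass. As a slash chord: Gmaj7/D.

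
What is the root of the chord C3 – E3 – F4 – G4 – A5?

F

C, E, F, G, A are the tones of an F major ninth chord (F–A–C–E–G), making F the root.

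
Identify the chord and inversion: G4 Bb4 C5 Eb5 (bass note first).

The pitch classes G, Bb, C, Eb arrange in thirds as C–Eb–G–Bb: a C minor seventh chord.
With the fifth (G) in the bass, the chord is in second inversion (figured bass 4/3).

C minor seventh, second inversion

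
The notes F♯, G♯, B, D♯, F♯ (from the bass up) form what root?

G#

Reordering F#, G#, B, D# into stacked thirds gives G#–B–D#–F#; the bottom of that stack, G#, is the root.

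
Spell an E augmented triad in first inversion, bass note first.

E augmented is E–G#–B#. First inversion puts the third (G#) in the bass, with the remaining tones above: G#, B#, E.

G#, B#, E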